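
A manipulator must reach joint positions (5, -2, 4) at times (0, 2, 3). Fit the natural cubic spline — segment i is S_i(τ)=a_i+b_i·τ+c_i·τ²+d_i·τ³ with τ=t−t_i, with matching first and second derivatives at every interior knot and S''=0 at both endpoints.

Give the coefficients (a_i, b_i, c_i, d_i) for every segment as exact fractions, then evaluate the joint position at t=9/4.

  seg 0: a=5 b=-20/3 c=0 d=19/24
  seg 1: a=-2 b=17/6 c=19/4 d=-19/12
S(9/4) = -261/256

Δ: Δ0=-7/2, Δ1=6
row 1: diag=6, rhs=57; c'=1/6, d'=19/2
back: M1=19/2
M: M0=0, M1=19/2, M2=0
seg 0: a=5, c=M0/2=0, d=(M1−M0)/(6·2)=19/24, b=Δ0−h0·(2M0+M1)/6=-20/3
seg 1: a=-2, c=M1/2=19/4, d=(M2−M1)/(6·1)=-19/12, b=Δ1−h1·(2M1+M2)/6=17/6
t_q=9/4 → seg 1, τ=1/4; S=-2+17/6·τ+19/4·τ²+-19/12·τ³=-261/256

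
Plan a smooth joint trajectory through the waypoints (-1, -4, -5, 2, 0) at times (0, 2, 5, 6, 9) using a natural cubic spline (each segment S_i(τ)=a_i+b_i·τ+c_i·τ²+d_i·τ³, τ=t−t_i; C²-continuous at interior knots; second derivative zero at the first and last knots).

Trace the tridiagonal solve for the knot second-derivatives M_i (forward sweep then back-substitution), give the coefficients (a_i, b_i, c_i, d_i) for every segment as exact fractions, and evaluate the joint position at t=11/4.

Δ: Δ0=-3/2, Δ1=-1/3, Δ2=7, Δ3=-2/3
row 1: diag=10, rhs=7; c'=3/10, d'=7/10
row 2: denom=8−3·3/10=71/10; d'=(44−3·7/10)/(71/10)=419/71
row 3: denom=8−1·10/71=558/71; d'=(-46−1·419/71)/(558/71)=-3685/558
back: M3=-3685/558
back: M2=419/71−10/71·-3685/558=1906/279
back: M1=7/10−3/10·1906/279=-251/186
M: M0=0, M1=-251/186, M2=1906/279, M3=-3685/558, M4=0
seg 0: a=-1, c=M0/2=0, d=(M1−M0)/(6·2)=-251/2232, b=Δ0−h0·(2M0+M1)/6=-293/279
seg 1: a=-4, c=M1/2=-251/372, d=(M2−M1)/(6·3)=4565/10044, b=Δ1−h1·(2M1+M2)/6=-1339/558
seg 2: a=-5, c=M2/2=953/279, d=(M3−M2)/(6·1)=-833/372, b=Δ2−h2·(2M2+M3)/6=6499/1116
seg 3: a=2, c=M3/2=-3685/1116, d=(M4−M3)/(6·3)=3685/10044, b=Δ3−h3·(2M3+M4)/6=3313/558
t_q=11/4 → seg 1, τ=3/4; S=-4+-1339/558·τ+-251/372·τ²+4565/10044·τ³=-47517/7936

  seg 0: a=-1 b=-293/279 c=0 d=-251/2232
  seg 1: a=-4 b=-1339/558 c=-251/372 d=4565/10044
  seg 2: a=-5 b=6499/1116 c=953/279 d=-833/372
  seg 3: a=2 b=3313/558 c=-3685/1116 d=3685/10044
S(11/4) = -47517/7936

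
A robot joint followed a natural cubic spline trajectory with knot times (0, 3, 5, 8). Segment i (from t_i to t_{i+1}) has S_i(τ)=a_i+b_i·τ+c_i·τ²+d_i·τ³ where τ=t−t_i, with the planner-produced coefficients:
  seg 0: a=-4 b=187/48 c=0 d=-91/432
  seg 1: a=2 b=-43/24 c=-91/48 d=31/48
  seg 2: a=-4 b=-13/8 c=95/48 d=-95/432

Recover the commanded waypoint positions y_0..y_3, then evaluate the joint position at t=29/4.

y_0 = S_0(0) = a_0 = -4
y_1 = S_1(0) = a_1 = 2
y_2 = S_2(0) = a_2 = -4
y_3 = S_2(3) = 3
t_q=29/4 is in segment 2 (τ=9/4); S_2(τ)=-145/1024

y_0=-4 y_1=2 y_2=-4 y_3=3
S(29/4) = -145/1024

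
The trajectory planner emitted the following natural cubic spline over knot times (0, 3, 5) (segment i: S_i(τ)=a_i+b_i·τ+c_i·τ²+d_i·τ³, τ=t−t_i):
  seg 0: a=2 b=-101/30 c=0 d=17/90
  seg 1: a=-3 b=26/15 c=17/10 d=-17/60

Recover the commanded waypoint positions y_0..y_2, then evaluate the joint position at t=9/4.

y_0=2 y_1=-3 y_2=5
S(9/4) = -2191/640

y_0 = S_0(0) = a_0 = 2
y_1 = S_1(0) = a_1 = -3
y_2 = S_1(2) = 5
t_q=9/4 is in segment 0 (τ=9/4); S_0(τ)=-2191/640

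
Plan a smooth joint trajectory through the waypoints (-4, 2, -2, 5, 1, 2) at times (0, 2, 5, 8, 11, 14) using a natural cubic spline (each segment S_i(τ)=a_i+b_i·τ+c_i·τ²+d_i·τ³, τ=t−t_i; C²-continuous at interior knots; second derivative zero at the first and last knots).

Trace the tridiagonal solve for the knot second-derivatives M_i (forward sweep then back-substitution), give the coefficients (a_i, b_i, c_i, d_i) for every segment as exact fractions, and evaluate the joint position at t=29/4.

Δ: Δ0=3, Δ1=-4/3, Δ2=7/3, Δ3=-4/3, Δ4=1/3
row 1: diag=10, rhs=-26; c'=3/10, d'=-13/5
row 2: denom=12−3·3/10=111/10; d'=(22−3·-13/5)/(111/10)=298/111
row 3: denom=12−3·10/37=414/37; d'=(-22−3·298/111)/(414/37)=-556/207
row 4: denom=12−3·37/138=515/46; d'=(10−3·-556/207)/(515/46)=2492/1545
back: M4=2492/1545
back: M3=-556/207−37/138·2492/1545=-1606/515
back: M2=298/111−10/37·-1606/515=1090/309
back: M1=-13/5−3/10·1090/309=-1884/515
M: M0=0, M1=-1884/515, M2=1090/309, M3=-1606/515, M4=2492/1545, M5=0
seg 0: a=-4, c=M0/2=0, d=(M1−M0)/(6·2)=-157/515, b=Δ0−h0·(2M0+M1)/6=2173/515
seg 1: a=2, c=M1/2=-942/515, d=(M2−M1)/(6·3)=5551/13905, b=Δ1−h1·(2M1+M2)/6=289/515
seg 2: a=-2, c=M2/2=545/309, d=(M3−M2)/(6·3)=-5134/13905, b=Δ2−h2·(2M2+M3)/6=188/515
seg 3: a=5, c=M3/2=-803/515, d=(M4−M3)/(6·3)=731/2781, b=Δ3−h3·(2M3+M4)/6=504/515
seg 4: a=1, c=M4/2=1246/1545, d=(M5−M4)/(6·3)=-1246/13905, b=Δ4−h4·(2M4+M5)/6=-659/515
t_q=29/4 → seg 2, τ=9/4; S=-2+188/515·τ+545/309·τ²+-5134/13905·τ³=58417/16480

  seg 0: a=-4 b=2173/515 c=0 d=-157/515
  seg 1: a=2 b=289/515 c=-942/515 d=5551/13905
  seg 2: a=-2 b=188/515 c=545/309 d=-5134/13905
  seg 3: a=5 b=504/515 c=-803/515 d=731/2781
  seg 4: a=1 b=-659/515 c=1246/1545 d=-1246/13905
S(29/4) = 58417/16480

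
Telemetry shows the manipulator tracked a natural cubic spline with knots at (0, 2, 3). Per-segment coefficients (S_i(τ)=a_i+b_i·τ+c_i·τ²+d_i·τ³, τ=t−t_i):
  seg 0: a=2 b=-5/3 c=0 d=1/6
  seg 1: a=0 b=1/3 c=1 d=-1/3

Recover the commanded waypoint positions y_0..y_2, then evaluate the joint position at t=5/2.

y_0=2 y_1=0 y_2=1
S(5/2) = 3/8

y_0 = S_0(0) = a_0 = 2
y_1 = S_1(0) = a_1 = 0
y_2 = S_1(1) = 1
t_q=5/2 is in segment 1 (τ=1/2); S_1(τ)=3/8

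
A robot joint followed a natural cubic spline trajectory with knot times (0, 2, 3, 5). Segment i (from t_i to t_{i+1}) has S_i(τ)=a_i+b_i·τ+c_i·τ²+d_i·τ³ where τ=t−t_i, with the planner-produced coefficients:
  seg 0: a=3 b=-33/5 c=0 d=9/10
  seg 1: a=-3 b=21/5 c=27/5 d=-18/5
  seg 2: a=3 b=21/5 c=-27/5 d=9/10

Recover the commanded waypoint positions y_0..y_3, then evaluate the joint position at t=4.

y_0=3 y_1=-3 y_2=3 y_3=-3
S(4) = 27/10

y_0 = S_0(0) = a_0 = 3
y_1 = S_1(0) = a_1 = -3
y_2 = S_2(0) = a_2 = 3
y_3 = S_2(2) = -3
t_q=4 is in segment 2 (τ=1); S_2(τ)=27/10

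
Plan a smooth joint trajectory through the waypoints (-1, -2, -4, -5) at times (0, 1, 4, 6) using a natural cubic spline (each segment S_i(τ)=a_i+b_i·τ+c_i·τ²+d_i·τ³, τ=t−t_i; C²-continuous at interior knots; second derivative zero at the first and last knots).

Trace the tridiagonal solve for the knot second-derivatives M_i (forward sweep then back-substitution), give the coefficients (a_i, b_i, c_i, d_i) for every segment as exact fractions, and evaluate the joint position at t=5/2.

  seg 0: a=-1 b=-443/426 c=0 d=17/426
  seg 1: a=-2 b=-196/213 c=17/142 d=-5/426
  seg 2: a=-4 b=-221/426 c=1/71 d=-1/426
S(5/2) = -3579/1136

Δ: Δ0=-1, Δ1=-2/3, Δ2=-1/2
row 1: diag=8, rhs=2; c'=3/8, d'=1/4
row 2: denom=10−3·3/8=71/8; d'=(1−3·1/4)/(71/8)=2/71
back: M2=2/71
back: M1=1/4−3/8·2/71=17/71
M: M0=0, M1=17/71, M2=2/71, M3=0
seg 0: a=-1, c=M0/2=0, d=(M1−M0)/(6·1)=17/426, b=Δ0−h0·(2M0+M1)/6=-443/426
seg 1: a=-2, c=M1/2=17/142, d=(M2−M1)/(6·3)=-5/426, b=Δ1−h1·(2M1+M2)/6=-196/213
seg 2: a=-4, c=M2/2=1/71, d=(M3−M2)/(6·2)=-1/426, b=Δ2−h2·(2M2+M3)/6=-221/426
t_q=5/2 → seg 1, τ=3/2; S=-2+-196/213·τ+17/142·τ²+-5/426·τ³=-3579/1136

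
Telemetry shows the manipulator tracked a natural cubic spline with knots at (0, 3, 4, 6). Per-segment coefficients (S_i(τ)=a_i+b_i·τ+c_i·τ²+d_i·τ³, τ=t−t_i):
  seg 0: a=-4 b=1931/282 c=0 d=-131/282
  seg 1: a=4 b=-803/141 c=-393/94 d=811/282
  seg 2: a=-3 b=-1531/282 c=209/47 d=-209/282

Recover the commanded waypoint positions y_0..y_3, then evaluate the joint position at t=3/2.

y_0 = S_0(0) = a_0 = -4
y_1 = S_1(0) = a_1 = 4
y_2 = S_2(0) = a_2 = -3
y_3 = S_2(2) = -2
t_q=3/2 is in segment 0 (τ=3/2); S_0(τ)=3537/752

y_0=-4 y_1=4 y_2=-3 y_3=-2
S(3/2) = 3537/752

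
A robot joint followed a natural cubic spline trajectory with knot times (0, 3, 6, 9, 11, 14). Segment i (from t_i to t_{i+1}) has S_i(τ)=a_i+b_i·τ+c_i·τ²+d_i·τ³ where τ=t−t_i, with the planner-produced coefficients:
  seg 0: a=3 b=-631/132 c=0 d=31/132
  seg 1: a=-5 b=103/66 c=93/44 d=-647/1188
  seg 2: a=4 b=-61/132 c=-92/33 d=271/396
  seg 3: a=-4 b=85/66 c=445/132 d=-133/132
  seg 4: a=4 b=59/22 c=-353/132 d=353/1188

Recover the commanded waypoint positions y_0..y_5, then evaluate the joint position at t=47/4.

y_0=3 y_1=-5 y_2=4 y_3=-4 y_4=4 y_5=-4
S(47/4) = 13045/2816

y_0 = S_0(0) = a_0 = 3
y_1 = S_1(0) = a_1 = -5
y_2 = S_2(0) = a_2 = 4
y_3 = S_3(0) = a_3 = -4
y_4 = S_4(0) = a_4 = 4
y_5 = S_4(3) = -4
t_q=47/4 is in segment 4 (τ=3/4); S_4(τ)=13045/2816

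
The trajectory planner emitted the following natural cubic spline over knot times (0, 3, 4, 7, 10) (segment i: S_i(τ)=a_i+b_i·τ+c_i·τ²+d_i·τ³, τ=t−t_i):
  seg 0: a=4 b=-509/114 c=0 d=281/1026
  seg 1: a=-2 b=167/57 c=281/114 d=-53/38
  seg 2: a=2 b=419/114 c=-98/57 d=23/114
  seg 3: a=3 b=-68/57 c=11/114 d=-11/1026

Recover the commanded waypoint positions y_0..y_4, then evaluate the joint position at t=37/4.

y_0=4 y_1=-2 y_2=2 y_3=3 y_4=0
S(37/4) = 1659/2432

y_0 = S_0(0) = a_0 = 4
y_1 = S_1(0) = a_1 = -2
y_2 = S_2(0) = a_2 = 2
y_3 = S_3(0) = a_3 = 3
y_4 = S_3(3) = 0
t_q=37/4 is in segment 3 (τ=9/4); S_3(τ)=1659/2432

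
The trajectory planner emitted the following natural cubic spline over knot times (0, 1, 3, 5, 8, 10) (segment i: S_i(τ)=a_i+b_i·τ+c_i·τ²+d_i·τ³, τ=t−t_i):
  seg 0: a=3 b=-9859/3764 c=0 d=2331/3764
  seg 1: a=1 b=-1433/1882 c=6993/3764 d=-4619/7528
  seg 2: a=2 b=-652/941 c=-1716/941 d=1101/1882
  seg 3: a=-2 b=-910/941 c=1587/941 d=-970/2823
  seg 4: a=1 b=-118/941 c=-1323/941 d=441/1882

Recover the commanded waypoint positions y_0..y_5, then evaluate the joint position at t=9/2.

y_0 = S_0(0) = a_0 = 3
y_1 = S_1(0) = a_1 = 1
y_2 = S_2(0) = a_2 = 2
y_3 = S_3(0) = a_3 = -2
y_4 = S_4(0) = a_4 = 1
y_5 = S_4(2) = -3
t_q=9/2 is in segment 2 (τ=3/2); S_2(τ)=-17585/15056

y_0=3 y_1=1 y_2=2 y_3=-2 y_4=1 y_5=-3
S(9/2) = -17585/15056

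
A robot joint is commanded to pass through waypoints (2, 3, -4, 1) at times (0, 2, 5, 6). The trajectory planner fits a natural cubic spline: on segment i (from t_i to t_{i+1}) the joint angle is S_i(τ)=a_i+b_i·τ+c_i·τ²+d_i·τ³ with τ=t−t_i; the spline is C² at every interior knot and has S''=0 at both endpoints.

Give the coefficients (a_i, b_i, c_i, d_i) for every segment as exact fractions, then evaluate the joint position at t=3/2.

Δ: Δ0=1/2, Δ1=-7/3, Δ2=5
row 1: diag=10, rhs=-17; c'=3/10, d'=-17/10
row 2: denom=8−3·3/10=71/10; d'=(44−3·-17/10)/(71/10)=491/71
back: M2=491/71
back: M1=-17/10−3/10·491/71=-268/71
M: M0=0, M1=-268/71, M2=491/71, M3=0
seg 0: a=2, c=M0/2=0, d=(M1−M0)/(6·2)=-67/213, b=Δ0−h0·(2M0+M1)/6=749/426
seg 1: a=3, c=M1/2=-134/71, d=(M2−M1)/(6·3)=253/426, b=Δ1−h1·(2M1+M2)/6=-859/426
seg 2: a=-4, c=M2/2=491/142, d=(M3−M2)/(6·1)=-491/426, b=Δ2−h2·(2M2+M3)/6=574/213
t_q=3/2 → seg 0, τ=3/2; S=2+749/426·τ+0·τ²+-67/213·τ³=2031/568

  seg 0: a=2 b=749/426 c=0 d=-67/213
  seg 1: a=3 b=-859/426 c=-134/71 d=253/426
  seg 2: a=-4 b=574/213 c=491/142 d=-491/426
S(3/2) = 2031/568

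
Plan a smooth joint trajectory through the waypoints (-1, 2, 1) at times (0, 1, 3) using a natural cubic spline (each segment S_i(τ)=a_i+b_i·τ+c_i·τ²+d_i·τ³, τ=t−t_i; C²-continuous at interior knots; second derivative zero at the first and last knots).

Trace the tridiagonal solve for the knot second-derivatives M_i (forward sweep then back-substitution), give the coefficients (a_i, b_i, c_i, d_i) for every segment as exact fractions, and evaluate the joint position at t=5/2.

  seg 0: a=-1 b=43/12 c=0 d=-7/12
  seg 1: a=2 b=11/6 c=-7/4 d=7/24
S(5/2) = 115/64

Δ: Δ0=3, Δ1=-1/2
row 1: diag=6, rhs=-21; c'=1/3, d'=-7/2
back: M1=-7/2
M: M0=0, M1=-7/2, M2=0
seg 0: a=-1, c=M0/2=0, d=(M1−M0)/(6·1)=-7/12, b=Δ0−h0·(2M0+M1)/6=43/12
seg 1: a=2, c=M1/2=-7/4, d=(M2−M1)/(6·2)=7/24, b=Δ1−h1·(2M1+M2)/6=11/6
t_q=5/2 → seg 1, τ=3/2; S=2+11/6·τ+-7/4·τ²+7/24·τ³=115/64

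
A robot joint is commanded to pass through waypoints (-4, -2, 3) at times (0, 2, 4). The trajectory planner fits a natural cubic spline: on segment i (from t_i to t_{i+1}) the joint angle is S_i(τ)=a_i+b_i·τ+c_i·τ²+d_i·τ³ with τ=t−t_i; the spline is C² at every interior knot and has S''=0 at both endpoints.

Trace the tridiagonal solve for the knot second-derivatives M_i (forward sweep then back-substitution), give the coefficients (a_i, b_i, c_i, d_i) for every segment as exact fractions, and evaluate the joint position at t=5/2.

  seg 0: a=-4 b=5/8 c=0 d=3/32
  seg 1: a=-2 b=7/4 c=9/16 d=-3/32
S(5/2) = -255/256

Δ: Δ0=1, Δ1=5/2
row 1: diag=8, rhs=9; c'=1/4, d'=9/8
back: M1=9/8
M: M0=0, M1=9/8, M2=0
seg 0: a=-4, c=M0/2=0, d=(M1−M0)/(6·2)=3/32, b=Δ0−h0·(2M0+M1)/6=5/8
seg 1: a=-2, c=M1/2=9/16, d=(M2−M1)/(6·2)=-3/32, b=Δ1−h1·(2M1+M2)/6=7/4
t_q=5/2 → seg 1, τ=1/2; S=-2+7/4·τ+9/16·τ²+-3/32·τ³=-255/256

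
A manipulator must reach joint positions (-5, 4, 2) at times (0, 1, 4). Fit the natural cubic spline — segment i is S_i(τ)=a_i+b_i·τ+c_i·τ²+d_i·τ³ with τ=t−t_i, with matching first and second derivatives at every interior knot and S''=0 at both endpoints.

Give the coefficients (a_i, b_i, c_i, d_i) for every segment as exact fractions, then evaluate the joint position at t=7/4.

Δ: Δ0=9, Δ1=-2/3
row 1: diag=8, rhs=-58; c'=3/8, d'=-29/4
back: M1=-29/4
M: M0=0, M1=-29/4, M2=0
seg 0: a=-5, c=M0/2=0, d=(M1−M0)/(6·1)=-29/24, b=Δ0−h0·(2M0+M1)/6=245/24
seg 1: a=4, c=M1/2=-29/8, d=(M2−M1)/(6·3)=29/72, b=Δ1−h1·(2M1+M2)/6=79/12
t_q=7/4 → seg 1, τ=3/4; S=4+79/12·τ+-29/8·τ²+29/72·τ³=3619/512

  seg 0: a=-5 b=245/24 c=0 d=-29/24
  seg 1: a=4 b=79/12 c=-29/8 d=29/72
S(7/4) = 3619/512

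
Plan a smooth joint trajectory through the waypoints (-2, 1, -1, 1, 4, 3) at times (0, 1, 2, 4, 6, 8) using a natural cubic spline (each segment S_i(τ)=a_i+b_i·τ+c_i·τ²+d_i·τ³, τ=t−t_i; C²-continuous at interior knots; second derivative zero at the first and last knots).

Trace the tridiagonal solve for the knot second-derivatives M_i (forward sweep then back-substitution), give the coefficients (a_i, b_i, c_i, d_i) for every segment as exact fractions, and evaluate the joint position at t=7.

  seg 0: a=-2 b=1390/313 c=0 d=-451/313
  seg 1: a=1 b=37/313 c=-1353/313 d=690/313
  seg 2: a=-1 b=-599/313 c=717/313 d=-261/626
  seg 3: a=1 b=703/313 c=-66/313 d=-203/2504
  seg 4: a=4 b=269/626 c=-873/1252 d=291/2504
S(7) = 9637/2504

Δ: Δ0=3, Δ1=-2, Δ2=1, Δ3=3/2, Δ4=-1/2
row 1: diag=4, rhs=-30; c'=1/4, d'=-15/2
row 2: denom=6−1·1/4=23/4; d'=(18−1·-15/2)/(23/4)=102/23
row 3: denom=8−2·8/23=168/23; d'=(3−2·102/23)/(168/23)=-45/56
row 4: denom=8−2·23/84=313/42; d'=(-12−2·-45/56)/(313/42)=-873/626
back: M4=-873/626
back: M3=-45/56−23/84·-873/626=-132/313
back: M2=102/23−8/23·-132/313=1434/313
back: M1=-15/2−1/4·1434/313=-2706/313
M: M0=0, M1=-2706/313, M2=1434/313, M3=-132/313, M4=-873/626, M5=0
seg 0: a=-2, c=M0/2=0, d=(M1−M0)/(6·1)=-451/313, b=Δ0−h0·(2M0+M1)/6=1390/313
seg 1: a=1, c=M1/2=-1353/313, d=(M2−M1)/(6·1)=690/313, b=Δ1−h1·(2M1+M2)/6=37/313
seg 2: a=-1, c=M2/2=717/313, d=(M3−M2)/(6·2)=-261/626, b=Δ2−h2·(2M2+M3)/6=-599/313
seg 3: a=1, c=M3/2=-66/313, d=(M4−M3)/(6·2)=-203/2504, b=Δ3−h3·(2M3+M4)/6=703/313
seg 4: a=4, c=M4/2=-873/1252, d=(M5−M4)/(6·2)=291/2504, b=Δ4−h4·(2M4+M5)/6=269/626
t_q=7 → seg 4, τ=1; S=4+269/626·τ+-873/1252·τ²+291/2504·τ³=9637/2504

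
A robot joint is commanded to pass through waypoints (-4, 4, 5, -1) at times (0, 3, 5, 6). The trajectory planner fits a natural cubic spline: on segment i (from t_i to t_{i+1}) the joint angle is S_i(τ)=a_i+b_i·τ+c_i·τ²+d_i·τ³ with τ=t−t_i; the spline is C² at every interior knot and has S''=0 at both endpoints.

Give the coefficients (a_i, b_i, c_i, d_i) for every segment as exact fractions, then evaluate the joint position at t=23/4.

Δ: Δ0=8/3, Δ1=1/2, Δ2=-6
row 1: diag=10, rhs=-13; c'=1/5, d'=-13/10
row 2: denom=6−2·1/5=28/5; d'=(-39−2·-13/10)/(28/5)=-13/2
back: M2=-13/2
back: M1=-13/10−1/5·-13/2=0
M: M0=0, M1=0, M2=-13/2, M3=0
seg 0: a=-4, c=M0/2=0, d=(M1−M0)/(6·3)=0, b=Δ0−h0·(2M0+M1)/6=8/3
seg 1: a=4, c=M1/2=0, d=(M2−M1)/(6·2)=-13/24, b=Δ1−h1·(2M1+M2)/6=8/3
seg 2: a=5, c=M2/2=-13/4, d=(M3−M2)/(6·1)=13/12, b=Δ2−h2·(2M2+M3)/6=-23/6
t_q=23/4 → seg 2, τ=3/4; S=5+-23/6·τ+-13/4·τ²+13/12·τ³=193/256

  seg 0: a=-4 b=8/3 c=0 d=0
  seg 1: a=4 b=8/3 c=0 d=-13/24
  seg 2: a=5 b=-23/6 c=-13/4 d=13/12
S(23/4) = 193/256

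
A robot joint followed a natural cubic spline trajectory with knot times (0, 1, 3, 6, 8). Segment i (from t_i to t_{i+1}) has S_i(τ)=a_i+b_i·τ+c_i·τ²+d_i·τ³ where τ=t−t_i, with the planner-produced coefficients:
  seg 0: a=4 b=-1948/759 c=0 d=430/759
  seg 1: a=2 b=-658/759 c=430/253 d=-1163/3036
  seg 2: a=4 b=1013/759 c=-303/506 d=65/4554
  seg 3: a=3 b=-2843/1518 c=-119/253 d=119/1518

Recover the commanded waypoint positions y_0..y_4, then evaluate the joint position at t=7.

y_0=4 y_1=2 y_2=4 y_3=3 y_4=-2
S(7) = 186/253

y_0 = S_0(0) = a_0 = 4
y_1 = S_1(0) = a_1 = 2
y_2 = S_2(0) = a_2 = 4
y_3 = S_3(0) = a_3 = 3
y_4 = S_3(2) = -2
t_q=7 is in segment 3 (τ=1); S_3(τ)=186/253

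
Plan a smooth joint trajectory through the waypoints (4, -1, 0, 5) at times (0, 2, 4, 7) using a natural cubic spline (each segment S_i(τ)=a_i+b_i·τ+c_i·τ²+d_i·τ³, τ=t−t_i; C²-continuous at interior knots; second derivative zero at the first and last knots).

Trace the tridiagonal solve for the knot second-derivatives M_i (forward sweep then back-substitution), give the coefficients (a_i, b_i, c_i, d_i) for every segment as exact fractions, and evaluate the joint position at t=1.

  seg 0: a=4 b=-184/57 c=0 d=83/456
  seg 1: a=-1 b=-119/114 c=83/76 d=-73/456
  seg 2: a=0 b=80/57 c=5/38 d=-5/342
S(1) = 145/152

Δ: Δ0=-5/2, Δ1=1/2, Δ2=5/3
row 1: diag=8, rhs=18; c'=1/4, d'=9/4
row 2: denom=10−2·1/4=19/2; d'=(7−2·9/4)/(19/2)=5/19
back: M2=5/19
back: M1=9/4−1/4·5/19=83/38
M: M0=0, M1=83/38, M2=5/19, M3=0
seg 0: a=4, c=M0/2=0, d=(M1−M0)/(6·2)=83/456, b=Δ0−h0·(2M0+M1)/6=-184/57
seg 1: a=-1, c=M1/2=83/76, d=(M2−M1)/(6·2)=-73/456, b=Δ1−h1·(2M1+M2)/6=-119/114
seg 2: a=0, c=M2/2=5/38, d=(M3−M2)/(6·3)=-5/342, b=Δ2−h2·(2M2+M3)/6=80/57
t_q=1 → seg 0, τ=1; S=4+-184/57·τ+0·τ²+83/456·τ³=145/152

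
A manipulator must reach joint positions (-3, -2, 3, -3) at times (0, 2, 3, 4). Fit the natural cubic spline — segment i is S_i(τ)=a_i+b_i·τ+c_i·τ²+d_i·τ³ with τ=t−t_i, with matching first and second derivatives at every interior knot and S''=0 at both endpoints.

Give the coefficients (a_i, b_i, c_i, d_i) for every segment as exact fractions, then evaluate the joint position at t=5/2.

  seg 0: a=-3 b=-93/46 c=0 d=29/46
  seg 1: a=-2 b=255/46 c=87/23 d=-199/46
  seg 2: a=3 b=3/23 c=-423/46 d=141/46
S(5/2) = 433/368

Δ: Δ0=1/2, Δ1=5, Δ2=-6
row 1: diag=6, rhs=27; c'=1/6, d'=9/2
row 2: denom=4−1·1/6=23/6; d'=(-66−1·9/2)/(23/6)=-423/23
back: M2=-423/23
back: M1=9/2−1/6·-423/23=174/23
M: M0=0, M1=174/23, M2=-423/23, M3=0
seg 0: a=-3, c=M0/2=0, d=(M1−M0)/(6·2)=29/46, b=Δ0−h0·(2M0+M1)/6=-93/46
seg 1: a=-2, c=M1/2=87/23, d=(M2−M1)/(6·1)=-199/46, b=Δ1−h1·(2M1+M2)/6=255/46
seg 2: a=3, c=M2/2=-423/46, d=(M3−M2)/(6·1)=141/46, b=Δ2−h2·(2M2+M3)/6=3/23
t_q=5/2 → seg 1, τ=1/2; S=-2+255/46·τ+87/23·τ²+-199/46·τ³=433/368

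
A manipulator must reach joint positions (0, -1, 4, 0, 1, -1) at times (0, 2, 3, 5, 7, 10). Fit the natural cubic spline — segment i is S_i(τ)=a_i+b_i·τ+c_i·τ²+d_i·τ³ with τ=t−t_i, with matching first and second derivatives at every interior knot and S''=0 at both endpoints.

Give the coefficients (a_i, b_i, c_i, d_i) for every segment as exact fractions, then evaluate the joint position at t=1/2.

Δ: Δ0=-1/2, Δ1=5, Δ2=-2, Δ3=1/2, Δ4=-2/3
row 1: diag=6, rhs=33; c'=1/6, d'=11/2
row 2: denom=6−1·1/6=35/6; d'=(-42−1·11/2)/(35/6)=-57/7
row 3: denom=8−2·12/35=256/35; d'=(15−2·-57/7)/(256/35)=1095/256
row 4: denom=10−2·35/128=605/64; d'=(-7−2·1095/256)/(605/64)=-181/110
back: M4=-181/110
back: M3=1095/256−35/128·-181/110=52/11
back: M2=-57/7−12/35·52/11=-537/55
back: M1=11/2−1/6·-537/55=392/55
M: M0=0, M1=392/55, M2=-537/55, M3=52/11, M4=-181/110, M5=0
seg 0: a=0, c=M0/2=0, d=(M1−M0)/(6·2)=98/165, b=Δ0−h0·(2M0+M1)/6=-949/330
seg 1: a=-1, c=M1/2=196/55, d=(M2−M1)/(6·1)=-929/330, b=Δ1−h1·(2M1+M2)/6=1403/330
seg 2: a=4, c=M2/2=-537/110, d=(M3−M2)/(6·2)=797/660, b=Δ2−h2·(2M2+M3)/6=44/15
seg 3: a=0, c=M3/2=26/11, d=(M4−M3)/(6·2)=-701/1320, b=Δ3−h3·(2M3+M4)/6=-347/165
seg 4: a=1, c=M4/2=-181/220, d=(M5−M4)/(6·3)=181/1980, b=Δ4−h4·(2M4+M5)/6=323/330
t_q=1/2 → seg 0, τ=1/2; S=0+-949/330·τ+0·τ²+98/165·τ³=-15/11

  seg 0: a=0 b=-949/330 c=0 d=98/165
  seg 1: a=-1 b=1403/330 c=196/55 d=-929/330
  seg 2: a=4 b=44/15 c=-537/110 d=797/660
  seg 3: a=0 b=-347/165 c=26/11 d=-701/1320
  seg 4: a=1 b=323/330 c=-181/220 d=181/1980
S(1/2) = -15/11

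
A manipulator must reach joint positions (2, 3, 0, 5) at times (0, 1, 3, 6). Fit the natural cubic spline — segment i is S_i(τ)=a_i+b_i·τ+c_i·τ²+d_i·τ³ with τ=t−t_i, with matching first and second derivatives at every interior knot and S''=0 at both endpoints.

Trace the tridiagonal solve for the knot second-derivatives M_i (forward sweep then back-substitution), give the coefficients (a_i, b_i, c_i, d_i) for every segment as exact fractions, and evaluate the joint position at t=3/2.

  seg 0: a=2 b=131/84 c=0 d=-47/84
  seg 1: a=3 b=-5/42 c=-47/28 d=83/168
  seg 2: a=0 b=-19/21 c=9/7 d=-1/7
S(3/2) = 1157/448

Δ: Δ0=1, Δ1=-3/2, Δ2=5/3
row 1: diag=6, rhs=-15; c'=1/3, d'=-5/2
row 2: denom=10−2·1/3=28/3; d'=(19−2·-5/2)/(28/3)=18/7
back: M2=18/7
back: M1=-5/2−1/3·18/7=-47/14
M: M0=0, M1=-47/14, M2=18/7, M3=0
seg 0: a=2, c=M0/2=0, d=(M1−M0)/(6·1)=-47/84, b=Δ0−h0·(2M0+M1)/6=131/84
seg 1: a=3, c=M1/2=-47/28, d=(M2−M1)/(6·2)=83/168, b=Δ1−h1·(2M1+M2)/6=-5/42
seg 2: a=0, c=M2/2=9/7, d=(M3−M2)/(6·3)=-1/7, b=Δ2−h2·(2M2+M3)/6=-19/21
t_q=3/2 → seg 1, τ=1/2; S=3+-5/42·τ+-47/28·τ²+83/168·τ³=1157/448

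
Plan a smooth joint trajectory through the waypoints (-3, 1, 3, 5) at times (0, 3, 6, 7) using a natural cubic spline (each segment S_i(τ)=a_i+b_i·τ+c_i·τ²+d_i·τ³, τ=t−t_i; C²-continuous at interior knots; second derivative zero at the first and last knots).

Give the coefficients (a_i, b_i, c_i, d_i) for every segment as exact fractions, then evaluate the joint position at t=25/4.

  seg 0: a=-3 b=48/29 c=0 d=-28/783
  seg 1: a=1 b=20/29 c=-28/87 d=82/783
  seg 2: a=3 b=46/29 c=18/29 d=-6/29
S(25/4) = 3185/928

Δ: Δ0=4/3, Δ1=2/3, Δ2=2
row 1: diag=12, rhs=-4; c'=1/4, d'=-1/3
row 2: denom=8−3·1/4=29/4; d'=(8−3·-1/3)/(29/4)=36/29
back: M2=36/29
back: M1=-1/3−1/4·36/29=-56/87
M: M0=0, M1=-56/87, M2=36/29, M3=0
seg 0: a=-3, c=M0/2=0, d=(M1−M0)/(6·3)=-28/783, b=Δ0−h0·(2M0+M1)/6=48/29
seg 1: a=1, c=M1/2=-28/87, d=(M2−M1)/(6·3)=82/783, b=Δ1−h1·(2M1+M2)/6=20/29
seg 2: a=3, c=M2/2=18/29, d=(M3−M2)/(6·1)=-6/29, b=Δ2−h2·(2M2+M3)/6=46/29
t_q=25/4 → seg 2, τ=1/4; S=3+46/29·τ+18/29·τ²+-6/29·τ³=3185/928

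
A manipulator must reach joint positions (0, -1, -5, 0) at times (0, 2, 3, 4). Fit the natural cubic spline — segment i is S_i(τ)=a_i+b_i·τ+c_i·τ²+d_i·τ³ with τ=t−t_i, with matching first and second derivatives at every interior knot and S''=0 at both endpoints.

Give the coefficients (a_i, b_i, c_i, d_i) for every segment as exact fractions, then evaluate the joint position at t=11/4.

  seg 0: a=0 b=3/2 c=0 d=-1/2
  seg 1: a=-1 b=-9/2 c=-3 d=7/2
  seg 2: a=-5 b=0 c=15/2 d=-5/2
S(11/4) = -587/128

Δ: Δ0=-1/2, Δ1=-4, Δ2=5
row 1: diag=6, rhs=-21; c'=1/6, d'=-7/2
row 2: denom=4−1·1/6=23/6; d'=(54−1·-7/2)/(23/6)=15
back: M2=15
back: M1=-7/2−1/6·15=-6
M: M0=0, M1=-6, M2=15, M3=0
seg 0: a=0, c=M0/2=0, d=(M1−M0)/(6·2)=-1/2, b=Δ0−h0·(2M0+M1)/6=3/2
seg 1: a=-1, c=M1/2=-3, d=(M2−M1)/(6·1)=7/2, b=Δ1−h1·(2M1+M2)/6=-9/2
seg 2: a=-5, c=M2/2=15/2, d=(M3−M2)/(6·1)=-5/2, b=Δ2−h2·(2M2+M3)/6=0
t_q=11/4 → seg 1, τ=3/4; S=-1+-9/2·τ+-3·τ²+7/2·τ³=-587/128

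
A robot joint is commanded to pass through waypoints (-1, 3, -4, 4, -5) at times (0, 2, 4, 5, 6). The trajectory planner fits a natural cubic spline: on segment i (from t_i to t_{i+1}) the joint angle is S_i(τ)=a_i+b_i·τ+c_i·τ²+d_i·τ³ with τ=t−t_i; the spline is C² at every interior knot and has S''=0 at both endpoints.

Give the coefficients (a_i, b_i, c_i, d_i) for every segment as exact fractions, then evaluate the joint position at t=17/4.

Δ: Δ0=2, Δ1=-7/2, Δ2=8, Δ3=-9
row 1: diag=8, rhs=-33; c'=1/4, d'=-33/8
row 2: denom=6−2·1/4=11/2; d'=(69−2·-33/8)/(11/2)=309/22
row 3: denom=4−1·2/11=42/11; d'=(-102−1·309/22)/(42/11)=-851/28
back: M3=-851/28
back: M2=309/22−2/11·-851/28=137/7
back: M1=-33/8−1/4·137/7=-505/56
M: M0=0, M1=-505/56, M2=137/7, M3=-851/28, M4=0
seg 0: a=-1, c=M0/2=0, d=(M1−M0)/(6·2)=-505/672, b=Δ0−h0·(2M0+M1)/6=841/168
seg 1: a=3, c=M1/2=-505/112, d=(M2−M1)/(6·2)=1601/672, b=Δ1−h1·(2M1+M2)/6=-337/84
seg 2: a=-4, c=M2/2=137/14, d=(M3−M2)/(6·1)=-1399/168, b=Δ2−h2·(2M2+M3)/6=157/24
seg 3: a=4, c=M3/2=-851/56, d=(M4−M3)/(6·1)=851/168, b=Δ3−h3·(2M3+M4)/6=95/84
t_q=17/4 → seg 2, τ=1/4; S=-4+157/24·τ+137/14·τ²+-1399/168·τ³=-6749/3584

  seg 0: a=-1 b=841/168 c=0 d=-505/672
  seg 1: a=3 b=-337/84 c=-505/112 d=1601/672
  seg 2: a=-4 b=157/24 c=137/14 d=-1399/168
  seg 3: a=4 b=95/84 c=-851/56 d=851/168
S(17/4) = -6749/3584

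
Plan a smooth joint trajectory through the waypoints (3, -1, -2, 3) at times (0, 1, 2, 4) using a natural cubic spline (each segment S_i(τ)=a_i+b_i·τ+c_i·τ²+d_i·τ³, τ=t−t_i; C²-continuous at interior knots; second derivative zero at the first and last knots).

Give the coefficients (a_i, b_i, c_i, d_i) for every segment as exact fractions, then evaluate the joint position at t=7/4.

  seg 0: a=3 b=-213/46 c=0 d=29/46
  seg 1: a=-1 b=-63/23 c=87/46 d=-7/46
  seg 2: a=-2 b=27/46 c=33/23 d=-11/46
S(7/4) = -263/128

Δ: Δ0=-4, Δ1=-1, Δ2=5/2
row 1: diag=4, rhs=18; c'=1/4, d'=9/2
row 2: denom=6−1·1/4=23/4; d'=(21−1·9/2)/(23/4)=66/23
back: M2=66/23
back: M1=9/2−1/4·66/23=87/23
M: M0=0, M1=87/23, M2=66/23, M3=0
seg 0: a=3, c=M0/2=0, d=(M1−M0)/(6·1)=29/46, b=Δ0−h0·(2M0+M1)/6=-213/46
seg 1: a=-1, c=M1/2=87/46, d=(M2−M1)/(6·1)=-7/46, b=Δ1−h1·(2M1+M2)/6=-63/23
seg 2: a=-2, c=M2/2=33/23, d=(M3−M2)/(6·2)=-11/46, b=Δ2−h2·(2M2+M3)/6=27/46
t_q=7/4 → seg 1, τ=3/4; S=-1+-63/23·τ+87/46·τ²+-7/46·τ³=-263/128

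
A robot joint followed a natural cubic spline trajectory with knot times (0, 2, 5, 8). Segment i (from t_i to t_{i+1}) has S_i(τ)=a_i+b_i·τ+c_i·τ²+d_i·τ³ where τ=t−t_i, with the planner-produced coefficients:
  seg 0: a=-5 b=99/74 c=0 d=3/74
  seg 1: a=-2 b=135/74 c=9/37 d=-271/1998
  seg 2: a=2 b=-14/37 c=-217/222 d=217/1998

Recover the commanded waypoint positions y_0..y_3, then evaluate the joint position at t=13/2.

y_0 = S_0(0) = a_0 = -5
y_1 = S_1(0) = a_1 = -2
y_2 = S_2(0) = a_2 = 2
y_3 = S_2(3) = -5
t_q=13/2 is in segment 2 (τ=3/2); S_2(τ)=-237/592

y_0=-5 y_1=-2 y_2=2 y_3=-5
S(13/2) = -237/592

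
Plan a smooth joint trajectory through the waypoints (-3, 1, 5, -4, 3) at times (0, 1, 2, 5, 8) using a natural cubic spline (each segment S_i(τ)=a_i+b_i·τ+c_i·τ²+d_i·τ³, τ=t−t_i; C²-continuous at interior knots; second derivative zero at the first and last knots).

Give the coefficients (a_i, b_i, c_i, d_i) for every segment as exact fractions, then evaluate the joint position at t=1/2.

  seg 0: a=-3 b=311/84 c=0 d=25/84
  seg 1: a=1 b=193/42 c=25/28 d=-125/84
  seg 2: a=5 b=23/12 c=-25/7 d=487/756
  seg 3: a=-4 b=-89/42 c=187/84 d=-187/756
S(1/2) = -249/224

Δ: Δ0=4, Δ1=4, Δ2=-3, Δ3=7/3
row 1: diag=4, rhs=0; c'=1/4, d'=0
row 2: denom=8−1·1/4=31/4; d'=(-42−1·0)/(31/4)=-168/31
row 3: denom=12−3·12/31=336/31; d'=(32−3·-168/31)/(336/31)=187/42
back: M3=187/42
back: M2=-168/31−12/31·187/42=-50/7
back: M1=0−1/4·-50/7=25/14
M: M0=0, M1=25/14, M2=-50/7, M3=187/42, M4=0
seg 0: a=-3, c=M0/2=0, d=(M1−M0)/(6·1)=25/84, b=Δ0−h0·(2M0+M1)/6=311/84
seg 1: a=1, c=M1/2=25/28, d=(M2−M1)/(6·1)=-125/84, b=Δ1−h1·(2M1+M2)/6=193/42
seg 2: a=5, c=M2/2=-25/7, d=(M3−M2)/(6·3)=487/756, b=Δ2−h2·(2M2+M3)/6=23/12
seg 3: a=-4, c=M3/2=187/84, d=(M4−M3)/(6·3)=-187/756, b=Δ3−h3·(2M3+M4)/6=-89/42
t_q=1/2 → seg 0, τ=1/2; S=-3+311/84·τ+0·τ²+25/84·τ³=-249/224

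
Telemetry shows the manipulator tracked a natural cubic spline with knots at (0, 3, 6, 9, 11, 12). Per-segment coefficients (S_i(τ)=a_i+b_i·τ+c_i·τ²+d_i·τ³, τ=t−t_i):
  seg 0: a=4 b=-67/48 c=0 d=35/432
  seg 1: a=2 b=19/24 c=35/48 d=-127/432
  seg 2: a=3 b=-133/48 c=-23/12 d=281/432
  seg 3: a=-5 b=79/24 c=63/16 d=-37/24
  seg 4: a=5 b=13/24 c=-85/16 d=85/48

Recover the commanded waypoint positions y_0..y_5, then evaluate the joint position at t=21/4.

y_0 = S_0(0) = a_0 = 4
y_1 = S_1(0) = a_1 = 2
y_2 = S_2(0) = a_2 = 3
y_3 = S_3(0) = a_3 = -5
y_4 = S_4(0) = a_4 = 5
y_5 = S_4(1) = 2
t_q=21/4 is in segment 1 (τ=9/4); S_1(τ)=4223/1024

y_0=4 y_1=2 y_2=3 y_3=-5 y_4=5 y_5=2
S(21/4) = 4223/1024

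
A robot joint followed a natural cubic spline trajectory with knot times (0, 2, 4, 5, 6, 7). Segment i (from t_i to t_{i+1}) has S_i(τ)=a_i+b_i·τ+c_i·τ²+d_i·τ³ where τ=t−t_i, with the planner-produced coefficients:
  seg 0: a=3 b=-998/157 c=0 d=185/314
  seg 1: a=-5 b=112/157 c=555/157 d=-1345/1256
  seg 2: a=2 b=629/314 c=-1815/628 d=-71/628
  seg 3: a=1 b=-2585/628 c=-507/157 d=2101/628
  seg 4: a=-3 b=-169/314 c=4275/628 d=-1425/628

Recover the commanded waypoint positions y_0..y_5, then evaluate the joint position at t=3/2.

y_0 = S_0(0) = a_0 = 3
y_1 = S_1(0) = a_1 = -5
y_2 = S_2(0) = a_2 = 2
y_3 = S_3(0) = a_3 = 1
y_4 = S_4(0) = a_4 = -3
y_5 = S_4(1) = 1
t_q=3/2 is in segment 0 (τ=3/2); S_0(τ)=-11421/2512

y_0=3 y_1=-5 y_2=2 y_3=1 y_4=-3 y_5=1
S(3/2) = -11421/2512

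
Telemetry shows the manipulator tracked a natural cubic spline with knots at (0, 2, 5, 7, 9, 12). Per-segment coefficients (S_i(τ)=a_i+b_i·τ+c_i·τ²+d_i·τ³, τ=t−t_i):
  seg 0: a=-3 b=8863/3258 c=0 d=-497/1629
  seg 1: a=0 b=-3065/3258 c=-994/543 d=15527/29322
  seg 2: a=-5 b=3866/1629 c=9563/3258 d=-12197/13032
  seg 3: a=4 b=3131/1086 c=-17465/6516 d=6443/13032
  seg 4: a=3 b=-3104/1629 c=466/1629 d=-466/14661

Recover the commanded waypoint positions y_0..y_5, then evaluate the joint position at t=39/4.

y_0=-3 y_1=0 y_2=-5 y_3=4 y_4=3 y_5=-1
S(39/4) = 9953/5792

y_0 = S_0(0) = a_0 = -3
y_1 = S_1(0) = a_1 = 0
y_2 = S_2(0) = a_2 = -5
y_3 = S_3(0) = a_3 = 4
y_4 = S_4(0) = a_4 = 3
y_5 = S_4(3) = -1
t_q=39/4 is in segment 4 (τ=3/4); S_4(τ)=9953/5792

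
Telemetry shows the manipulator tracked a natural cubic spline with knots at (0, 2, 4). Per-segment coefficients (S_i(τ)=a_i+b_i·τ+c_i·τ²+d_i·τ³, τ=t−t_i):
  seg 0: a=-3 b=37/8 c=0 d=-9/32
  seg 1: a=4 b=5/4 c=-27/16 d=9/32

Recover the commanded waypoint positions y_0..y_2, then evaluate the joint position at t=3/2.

y_0 = S_0(0) = a_0 = -3
y_1 = S_1(0) = a_1 = 4
y_2 = S_1(2) = 2
t_q=3/2 is in segment 0 (τ=3/2); S_0(τ)=765/256

y_0=-3 y_1=4 y_2=2
S(3/2) = 765/256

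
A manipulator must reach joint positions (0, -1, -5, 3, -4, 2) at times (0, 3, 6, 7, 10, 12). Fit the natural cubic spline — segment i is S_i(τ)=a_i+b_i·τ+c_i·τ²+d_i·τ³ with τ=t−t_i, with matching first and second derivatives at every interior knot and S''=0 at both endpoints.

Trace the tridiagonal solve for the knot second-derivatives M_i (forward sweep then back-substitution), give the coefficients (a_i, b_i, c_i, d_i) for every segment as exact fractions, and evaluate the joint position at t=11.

Δ: Δ0=-1/3, Δ1=-4/3, Δ2=8, Δ3=-7/3, Δ4=3
row 1: diag=12, rhs=-6; c'=1/4, d'=-1/2
row 2: denom=8−3·1/4=29/4; d'=(56−3·-1/2)/(29/4)=230/29
row 3: denom=8−1·4/29=228/29; d'=(-62−1·230/29)/(228/29)=-169/19
row 4: denom=10−3·29/76=673/76; d'=(32−3·-169/19)/(673/76)=4460/673
back: M4=4460/673
back: M3=-169/19−29/76·4460/673=-7688/673
back: M2=230/29−4/29·-7688/673=6398/673
back: M1=-1/2−1/4·6398/673=-1936/673
M: M0=0, M1=-1936/673, M2=6398/673, M3=-7688/673, M4=4460/673, M5=0
seg 0: a=0, c=M0/2=0, d=(M1−M0)/(6·3)=-968/6057, b=Δ0−h0·(2M0+M1)/6=2231/2019
seg 1: a=-1, c=M1/2=-968/673, d=(M2−M1)/(6·3)=463/673, b=Δ1−h1·(2M1+M2)/6=-6481/2019
seg 2: a=-5, c=M2/2=3199/673, d=(M3−M2)/(6·1)=-7043/2019, b=Δ2−h2·(2M2+M3)/6=13598/2019
seg 3: a=3, c=M3/2=-3844/673, d=(M4−M3)/(6·3)=6074/6057, b=Δ3−h3·(2M3+M4)/6=11663/2019
seg 4: a=-4, c=M4/2=2230/673, d=(M5−M4)/(6·2)=-1115/2019, b=Δ4−h4·(2M4+M5)/6=-2863/2019
t_q=11 → seg 4, τ=1; S=-4+-2863/2019·τ+2230/673·τ²+-1115/2019·τ³=-1788/673

  seg 0: a=0 b=2231/2019 c=0 d=-968/6057
  seg 1: a=-1 b=-6481/2019 c=-968/673 d=463/673
  seg 2: a=-5 b=13598/2019 c=3199/673 d=-7043/2019
  seg 3: a=3 b=11663/2019 c=-3844/673 d=6074/6057
  seg 4: a=-4 b=-2863/2019 c=2230/673 d=-1115/2019
S(11) = -1788/673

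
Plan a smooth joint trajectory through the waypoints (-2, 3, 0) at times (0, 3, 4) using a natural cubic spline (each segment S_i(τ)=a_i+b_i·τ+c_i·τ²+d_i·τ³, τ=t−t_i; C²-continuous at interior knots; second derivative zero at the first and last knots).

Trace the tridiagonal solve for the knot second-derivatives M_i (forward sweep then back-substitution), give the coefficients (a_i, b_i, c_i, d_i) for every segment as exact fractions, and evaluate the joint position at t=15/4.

Δ: Δ0=5/3, Δ1=-3
row 1: diag=8, rhs=-28; c'=1/8, d'=-7/2
back: M1=-7/2
M: M0=0, M1=-7/2, M2=0
seg 0: a=-2, c=M0/2=0, d=(M1−M0)/(6·3)=-7/36, b=Δ0−h0·(2M0+M1)/6=41/12
seg 1: a=3, c=M1/2=-7/4, d=(M2−M1)/(6·1)=7/12, b=Δ1−h1·(2M1+M2)/6=-11/6
t_q=15/4 → seg 1, τ=3/4; S=3+-11/6·τ+-7/4·τ²+7/12·τ³=227/256

  seg 0: a=-2 b=41/12 c=0 d=-7/36
  seg 1: a=3 b=-11/6 c=-7/4 d=7/12
S(15/4) = 227/256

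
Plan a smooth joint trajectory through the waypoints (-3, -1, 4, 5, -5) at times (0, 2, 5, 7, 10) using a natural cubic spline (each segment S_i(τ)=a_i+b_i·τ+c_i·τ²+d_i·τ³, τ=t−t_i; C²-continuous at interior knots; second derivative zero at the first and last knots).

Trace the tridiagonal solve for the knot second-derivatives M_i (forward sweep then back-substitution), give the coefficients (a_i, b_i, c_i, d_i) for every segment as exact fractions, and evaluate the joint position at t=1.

Δ: Δ0=1, Δ1=5/3, Δ2=1/2, Δ3=-10/3
row 1: diag=10, rhs=4; c'=3/10, d'=2/5
row 2: denom=10−3·3/10=91/10; d'=(-7−3·2/5)/(91/10)=-82/91
row 3: denom=10−2·20/91=870/91; d'=(-23−2·-82/91)/(870/91)=-643/290
back: M3=-643/290
back: M2=-82/91−20/91·-643/290=-12/29
back: M1=2/5−3/10·-12/29=76/145
M: M0=0, M1=76/145, M2=-12/29, M3=-643/290, M4=0
seg 0: a=-3, c=M0/2=0, d=(M1−M0)/(6·2)=19/435, b=Δ0−h0·(2M0+M1)/6=359/435
seg 1: a=-1, c=M1/2=38/145, d=(M2−M1)/(6·3)=-68/1305, b=Δ1−h1·(2M1+M2)/6=587/435
seg 2: a=4, c=M2/2=-6/29, d=(M3−M2)/(6·2)=-523/3480, b=Δ2−h2·(2M2+M3)/6=659/435
seg 3: a=5, c=M3/2=-643/580, d=(M4−M3)/(6·3)=643/5220, b=Δ3−h3·(2M3+M4)/6=-971/870
t_q=1 → seg 0, τ=1; S=-3+359/435·τ+0·τ²+19/435·τ³=-309/145

  seg 0: a=-3 b=359/435 c=0 d=19/435
  seg 1: a=-1 b=587/435 c=38/145 d=-68/1305
  seg 2: a=4 b=659/435 c=-6/29 d=-523/3480
  seg 3: a=5 b=-971/870 c=-643/580 d=643/5220
S(1) = -309/145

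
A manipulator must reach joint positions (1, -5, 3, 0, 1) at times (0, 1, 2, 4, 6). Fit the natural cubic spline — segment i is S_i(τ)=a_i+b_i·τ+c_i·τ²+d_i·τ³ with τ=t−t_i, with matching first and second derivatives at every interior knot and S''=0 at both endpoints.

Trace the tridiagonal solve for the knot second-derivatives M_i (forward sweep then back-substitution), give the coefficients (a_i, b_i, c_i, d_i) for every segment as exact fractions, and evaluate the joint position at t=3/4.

Δ: Δ0=-6, Δ1=8, Δ2=-3/2, Δ3=1/2
row 1: diag=4, rhs=84; c'=1/4, d'=21
row 2: denom=6−1·1/4=23/4; d'=(-57−1·21)/(23/4)=-312/23
row 3: denom=8−2·8/23=168/23; d'=(12−2·-312/23)/(168/23)=75/14
back: M3=75/14
back: M2=-312/23−8/23·75/14=-108/7
back: M1=21−1/4·-108/7=174/7
M: M0=0, M1=174/7, M2=-108/7, M3=75/14, M4=0
seg 0: a=1, c=M0/2=0, d=(M1−M0)/(6·1)=29/7, b=Δ0−h0·(2M0+M1)/6=-71/7
seg 1: a=-5, c=M1/2=87/7, d=(M2−M1)/(6·1)=-47/7, b=Δ1−h1·(2M1+M2)/6=16/7
seg 2: a=3, c=M2/2=-54/7, d=(M3−M2)/(6·2)=97/56, b=Δ2−h2·(2M2+M3)/6=7
seg 3: a=0, c=M3/2=75/28, d=(M4−M3)/(6·2)=-25/56, b=Δ3−h3·(2M3+M4)/6=-43/14
t_q=3/4 → seg 0, τ=3/4; S=1+-71/7·τ+0·τ²+29/7·τ³=-311/64

  seg 0: a=1 b=-71/7 c=0 d=29/7
  seg 1: a=-5 b=16/7 c=87/7 d=-47/7
  seg 2: a=3 b=7 c=-54/7 d=97/56
  seg 3: a=0 b=-43/14 c=75/28 d=-25/56
S(3/4) = -311/64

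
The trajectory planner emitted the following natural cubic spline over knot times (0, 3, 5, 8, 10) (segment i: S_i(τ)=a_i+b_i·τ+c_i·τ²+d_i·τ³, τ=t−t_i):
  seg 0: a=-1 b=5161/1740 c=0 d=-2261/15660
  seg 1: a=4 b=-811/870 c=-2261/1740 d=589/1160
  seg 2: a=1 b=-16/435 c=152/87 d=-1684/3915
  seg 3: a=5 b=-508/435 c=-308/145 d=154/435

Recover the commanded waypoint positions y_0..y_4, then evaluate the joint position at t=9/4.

y_0 = S_0(0) = a_0 = -1
y_1 = S_1(0) = a_1 = 4
y_2 = S_2(0) = a_2 = 1
y_3 = S_3(0) = a_3 = 5
y_4 = S_3(2) = -3
t_q=9/4 is in segment 0 (τ=9/4); S_0(τ)=149561/37120

y_0=-1 y_1=4 y_2=1 y_3=5 y_4=-3
S(9/4) = 149561/37120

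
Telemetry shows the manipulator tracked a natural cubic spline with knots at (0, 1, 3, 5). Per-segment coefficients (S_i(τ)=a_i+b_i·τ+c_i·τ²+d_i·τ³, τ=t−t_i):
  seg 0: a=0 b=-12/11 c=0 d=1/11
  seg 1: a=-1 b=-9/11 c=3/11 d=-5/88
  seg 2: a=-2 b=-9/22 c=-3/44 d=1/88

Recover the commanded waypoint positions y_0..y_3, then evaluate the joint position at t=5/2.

y_0 = S_0(0) = a_0 = 0
y_1 = S_1(0) = a_1 = -1
y_2 = S_2(0) = a_2 = -2
y_3 = S_2(2) = -3
t_q=5/2 is in segment 1 (τ=3/2); S_1(τ)=-1271/704

y_0=0 y_1=-1 y_2=-2 y_3=-3
S(5/2) = -1271/704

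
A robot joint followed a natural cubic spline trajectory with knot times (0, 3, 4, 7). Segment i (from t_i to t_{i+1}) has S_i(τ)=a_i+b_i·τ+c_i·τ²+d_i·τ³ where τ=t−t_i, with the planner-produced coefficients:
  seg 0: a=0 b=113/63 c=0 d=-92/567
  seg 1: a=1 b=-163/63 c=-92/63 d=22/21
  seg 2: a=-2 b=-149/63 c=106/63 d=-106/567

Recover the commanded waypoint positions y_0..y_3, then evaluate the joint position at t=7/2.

y_0=0 y_1=1 y_2=-2 y_3=1
S(7/2) = -19/36

y_0 = S_0(0) = a_0 = 0
y_1 = S_1(0) = a_1 = 1
y_2 = S_2(0) = a_2 = -2
y_3 = S_2(3) = 1
t_q=7/2 is in segment 1 (τ=1/2); S_1(τ)=-19/36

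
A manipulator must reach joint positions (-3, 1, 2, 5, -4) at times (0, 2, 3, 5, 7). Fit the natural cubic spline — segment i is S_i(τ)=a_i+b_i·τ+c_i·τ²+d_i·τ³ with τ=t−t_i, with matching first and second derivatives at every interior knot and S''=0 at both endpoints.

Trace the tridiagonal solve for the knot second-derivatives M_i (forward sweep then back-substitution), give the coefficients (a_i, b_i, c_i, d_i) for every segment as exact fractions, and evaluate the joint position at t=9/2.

Δ: Δ0=2, Δ1=1, Δ2=3/2, Δ3=-9/2
row 1: diag=6, rhs=-6; c'=1/6, d'=-1
row 2: denom=6−1·1/6=35/6; d'=(3−1·-1)/(35/6)=24/35
row 3: denom=8−2·12/35=256/35; d'=(-36−2·24/35)/(256/35)=-327/64
back: M3=-327/64
back: M2=24/35−12/35·-327/64=39/16
back: M1=-1−1/6·39/16=-45/32
M: M0=0, M1=-45/32, M2=39/16, M3=-327/64, M4=0
seg 0: a=-3, c=M0/2=0, d=(M1−M0)/(6·2)=-15/128, b=Δ0−h0·(2M0+M1)/6=79/32
seg 1: a=1, c=M1/2=-45/64, d=(M2−M1)/(6·1)=41/64, b=Δ1−h1·(2M1+M2)/6=17/16
seg 2: a=2, c=M2/2=39/32, d=(M3−M2)/(6·2)=-161/256, b=Δ2−h2·(2M2+M3)/6=101/64
seg 3: a=5, c=M3/2=-327/128, d=(M4−M3)/(6·2)=109/256, b=Δ3−h3·(2M3+M4)/6=-35/32
t_q=9/2 → seg 2, τ=3/2; S=2+101/64·τ+39/32·τ²+-161/256·τ³=10213/2048

  seg 0: a=-3 b=79/32 c=0 d=-15/128
  seg 1: a=1 b=17/16 c=-45/64 d=41/64
  seg 2: a=2 b=101/64 c=39/32 d=-161/256
  seg 3: a=5 b=-35/32 c=-327/128 d=109/256
S(9/2) = 10213/2048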